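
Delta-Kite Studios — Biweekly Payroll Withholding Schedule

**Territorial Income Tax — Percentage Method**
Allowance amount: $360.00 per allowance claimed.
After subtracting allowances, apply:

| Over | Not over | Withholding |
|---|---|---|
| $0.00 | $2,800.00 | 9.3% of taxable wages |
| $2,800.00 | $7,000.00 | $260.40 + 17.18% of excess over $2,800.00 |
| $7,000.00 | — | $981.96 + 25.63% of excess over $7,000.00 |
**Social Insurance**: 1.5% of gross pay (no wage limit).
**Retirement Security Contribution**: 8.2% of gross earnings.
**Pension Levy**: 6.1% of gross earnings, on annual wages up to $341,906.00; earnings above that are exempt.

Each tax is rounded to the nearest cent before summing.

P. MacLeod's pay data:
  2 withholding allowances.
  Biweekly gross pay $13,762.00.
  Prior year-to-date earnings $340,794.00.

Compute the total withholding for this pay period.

$3,933.26

Territorial Income Tax: taxable = $13,762.00 − 2×$360.00 = $13,042.00
  $981.96 + 25.63% × ($13,042.00 − $7,000.00) = $981.96 + 25.63% × $6,042.00 = $2,530.52
Social Insurance: 1.5% × $13,762.00 = $206.43
Retirement Security Contribution: 8.2% × $13,762.00 = $1,128.48
Pension Levy: cap $341,906.00 − YTD $340,794.00 = $1,112.00 subject; 6.1% × $1,112.00 = $67.83
Total: $2,530.52 + $206.43 + $1,128.48 + $67.83 = $3,933.26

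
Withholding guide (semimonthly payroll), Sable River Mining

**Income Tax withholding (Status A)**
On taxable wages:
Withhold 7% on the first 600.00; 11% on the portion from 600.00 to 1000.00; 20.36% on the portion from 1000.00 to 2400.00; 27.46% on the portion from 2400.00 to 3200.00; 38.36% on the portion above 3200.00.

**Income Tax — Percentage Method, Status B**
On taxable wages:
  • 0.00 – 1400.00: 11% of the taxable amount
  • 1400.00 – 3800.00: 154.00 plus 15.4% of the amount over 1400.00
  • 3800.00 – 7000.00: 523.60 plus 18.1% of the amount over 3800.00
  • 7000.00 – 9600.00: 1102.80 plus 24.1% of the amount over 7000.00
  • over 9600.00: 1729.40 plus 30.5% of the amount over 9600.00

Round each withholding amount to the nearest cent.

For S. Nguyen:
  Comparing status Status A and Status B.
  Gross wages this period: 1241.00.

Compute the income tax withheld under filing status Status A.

135.07

Income Tax (Status A): taxable = 1241.00
  86.00 + 20.36% × (1241.00 − 1000.00) = 86.00 + 20.36% × 241.00 = 135.07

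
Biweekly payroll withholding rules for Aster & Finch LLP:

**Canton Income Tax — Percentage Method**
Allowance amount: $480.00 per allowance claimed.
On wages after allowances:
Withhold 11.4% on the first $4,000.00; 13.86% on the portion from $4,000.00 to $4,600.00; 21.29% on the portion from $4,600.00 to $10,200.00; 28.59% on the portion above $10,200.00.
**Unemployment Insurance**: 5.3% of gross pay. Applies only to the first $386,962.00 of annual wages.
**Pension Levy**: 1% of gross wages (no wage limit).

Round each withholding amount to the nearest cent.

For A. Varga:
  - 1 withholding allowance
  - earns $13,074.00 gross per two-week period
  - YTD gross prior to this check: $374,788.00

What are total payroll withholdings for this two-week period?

Canton Income Tax: taxable = $13,074.00 − 1×$480.00 = $12,594.00
  $1,731.40 + 28.59% × ($12,594.00 − $10,200.00) = $1,731.40 + 28.59% × $2,394.00 = $2,415.84
Unemployment Insurance: cap $386,962.00 − YTD $374,788.00 = $12,174.00 subject; 5.3% × $12,174.00 = $645.22
Pension Levy: 1% × $13,074.00 = $130.74
Total: $2,415.84 + $645.22 + $130.74 = $3,191.80

$3,191.80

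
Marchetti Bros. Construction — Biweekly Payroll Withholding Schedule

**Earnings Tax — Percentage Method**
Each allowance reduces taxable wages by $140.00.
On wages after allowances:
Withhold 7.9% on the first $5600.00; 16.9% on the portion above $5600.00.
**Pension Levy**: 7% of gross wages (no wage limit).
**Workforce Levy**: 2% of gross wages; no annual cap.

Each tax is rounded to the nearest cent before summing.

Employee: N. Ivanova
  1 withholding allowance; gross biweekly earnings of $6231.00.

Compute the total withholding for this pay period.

$1086.17

Earnings Tax: taxable = $6231.00 − 1×$140.00 = $6091.00
  $442.40 + 16.9% × ($6091.00 − $5600.00) = $442.40 + 16.9% × $491.00 = $525.38
Pension Levy: 7% × $6231.00 = $436.17
Workforce Levy: 2% × $6231.00 = $124.62
Total: $525.38 + $436.17 + $124.62 = $1086.17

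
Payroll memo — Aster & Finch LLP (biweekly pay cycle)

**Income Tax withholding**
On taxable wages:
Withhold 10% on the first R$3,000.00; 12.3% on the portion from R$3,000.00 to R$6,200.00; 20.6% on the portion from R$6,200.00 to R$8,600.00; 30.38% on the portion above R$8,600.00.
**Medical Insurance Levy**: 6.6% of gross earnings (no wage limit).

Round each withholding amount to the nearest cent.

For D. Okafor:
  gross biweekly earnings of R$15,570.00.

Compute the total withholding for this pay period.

Income Tax: taxable = R$15,570.00
  R$1,188.00 + 30.38% × (R$15,570.00 − R$8,600.00) = R$1,188.00 + 30.38% × R$6,970.00 = R$3,305.49
Medical Insurance Levy: 6.6% × R$15,570.00 = R$1,027.62
Total: R$3,305.49 + R$1,027.62 = R$4,333.11

R$4,333.11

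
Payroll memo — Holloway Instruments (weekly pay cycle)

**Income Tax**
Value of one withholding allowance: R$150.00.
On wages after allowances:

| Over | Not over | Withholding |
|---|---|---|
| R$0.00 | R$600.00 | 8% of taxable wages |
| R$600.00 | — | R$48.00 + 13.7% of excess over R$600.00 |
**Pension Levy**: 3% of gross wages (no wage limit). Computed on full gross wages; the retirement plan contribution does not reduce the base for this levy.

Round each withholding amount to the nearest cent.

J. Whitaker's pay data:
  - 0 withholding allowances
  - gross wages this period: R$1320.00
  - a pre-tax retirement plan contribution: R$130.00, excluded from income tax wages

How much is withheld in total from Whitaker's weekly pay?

Income Tax: taxable = R$1320.00 − R$130.00 = R$1190.00
  R$48.00 + 13.7% × (R$1190.00 − R$600.00) = R$48.00 + 13.7% × R$590.00 = R$128.83
Pension Levy: 3% × R$1320.00 = R$39.60
Total: R$128.83 + R$39.60 = R$168.43

R$168.43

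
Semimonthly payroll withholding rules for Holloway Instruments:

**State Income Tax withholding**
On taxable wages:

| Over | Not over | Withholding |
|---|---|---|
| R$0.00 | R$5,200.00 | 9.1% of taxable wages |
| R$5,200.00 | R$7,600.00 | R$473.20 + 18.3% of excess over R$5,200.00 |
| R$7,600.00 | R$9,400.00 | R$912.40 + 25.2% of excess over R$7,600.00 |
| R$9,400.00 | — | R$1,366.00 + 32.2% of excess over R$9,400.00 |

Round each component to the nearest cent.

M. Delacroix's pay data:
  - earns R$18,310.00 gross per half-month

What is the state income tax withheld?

State Income Tax: taxable = R$18,310.00
  R$1,366.00 + 32.2% × (R$18,310.00 − R$9,400.00) = R$1,366.00 + 32.2% × R$8,910.00 = R$4,235.02

R$4,235.02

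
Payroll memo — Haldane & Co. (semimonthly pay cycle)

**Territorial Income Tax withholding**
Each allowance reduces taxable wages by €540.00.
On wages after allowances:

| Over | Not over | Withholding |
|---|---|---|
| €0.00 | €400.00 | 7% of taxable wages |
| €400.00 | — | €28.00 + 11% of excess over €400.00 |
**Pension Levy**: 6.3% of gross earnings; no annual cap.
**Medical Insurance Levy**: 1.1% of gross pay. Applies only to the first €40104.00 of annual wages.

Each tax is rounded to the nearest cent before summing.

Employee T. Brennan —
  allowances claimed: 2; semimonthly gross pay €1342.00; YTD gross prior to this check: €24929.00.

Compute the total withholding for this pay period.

Territorial Income Tax: taxable = €1342.00 − 2×€540.00 = €262.00
  7% × €262.00 = €18.34
Pension Levy: 6.3% × €1342.00 = €84.55
Medical Insurance Levy: 1.1% × €1342.00 = €14.76
Total: €18.34 + €84.55 + €14.76 = €117.65

€117.65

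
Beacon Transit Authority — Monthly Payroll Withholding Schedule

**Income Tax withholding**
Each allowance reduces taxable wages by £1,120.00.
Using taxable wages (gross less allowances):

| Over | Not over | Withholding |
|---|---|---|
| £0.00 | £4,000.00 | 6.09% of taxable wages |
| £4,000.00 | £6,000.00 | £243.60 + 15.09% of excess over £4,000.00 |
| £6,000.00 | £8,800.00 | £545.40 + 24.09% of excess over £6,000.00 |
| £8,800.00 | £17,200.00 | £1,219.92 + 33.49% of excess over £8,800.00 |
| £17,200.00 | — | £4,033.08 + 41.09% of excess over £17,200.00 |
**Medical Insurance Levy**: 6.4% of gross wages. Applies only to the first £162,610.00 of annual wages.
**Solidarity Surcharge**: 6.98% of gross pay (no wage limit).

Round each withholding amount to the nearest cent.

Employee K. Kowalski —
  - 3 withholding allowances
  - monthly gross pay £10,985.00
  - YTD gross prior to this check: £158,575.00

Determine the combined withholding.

Income Tax: taxable = £10,985.00 − 3×£1,120.00 = £7,625.00
  £545.40 + 24.09% × (£7,625.00 − £6,000.00) = £545.40 + 24.09% × £1,625.00 = £936.86
Medical Insurance Levy: cap £162,610.00 − YTD £158,575.00 = £4,035.00 subject; 6.4% × £4,035.00 = £258.24
Solidarity Surcharge: 6.98% × £10,985.00 = £766.75
Total: £936.86 + £258.24 + £766.75 = £1,961.85

£1,961.85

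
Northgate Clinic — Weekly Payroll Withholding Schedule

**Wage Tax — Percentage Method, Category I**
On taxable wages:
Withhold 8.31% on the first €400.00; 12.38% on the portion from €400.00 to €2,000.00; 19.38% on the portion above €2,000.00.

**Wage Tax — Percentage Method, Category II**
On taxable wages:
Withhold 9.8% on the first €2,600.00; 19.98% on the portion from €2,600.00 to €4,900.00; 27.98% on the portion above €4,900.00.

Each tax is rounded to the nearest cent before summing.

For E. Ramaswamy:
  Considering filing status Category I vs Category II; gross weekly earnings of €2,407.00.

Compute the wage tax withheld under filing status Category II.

€235.89

Wage Tax (Category II): taxable = €2,407.00
  9.8% × €2,407.00 = €235.89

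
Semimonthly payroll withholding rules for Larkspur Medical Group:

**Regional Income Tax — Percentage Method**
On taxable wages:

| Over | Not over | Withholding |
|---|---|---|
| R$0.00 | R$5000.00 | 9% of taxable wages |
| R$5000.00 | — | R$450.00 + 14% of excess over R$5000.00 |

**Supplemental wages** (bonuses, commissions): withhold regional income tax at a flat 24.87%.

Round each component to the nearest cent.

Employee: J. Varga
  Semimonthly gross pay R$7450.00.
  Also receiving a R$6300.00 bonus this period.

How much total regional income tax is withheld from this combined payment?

R$2359.81

Regional Income Tax: taxable = R$7450.00
  R$450.00 + 14% × (R$7450.00 − R$5000.00) = R$450.00 + 14% × R$2450.00 = R$793.00
Supplemental (24.87% flat on bonus): 24.87% × R$6300.00 = R$1566.81
Total regional income tax: R$793.00 + R$1566.81 = R$2359.81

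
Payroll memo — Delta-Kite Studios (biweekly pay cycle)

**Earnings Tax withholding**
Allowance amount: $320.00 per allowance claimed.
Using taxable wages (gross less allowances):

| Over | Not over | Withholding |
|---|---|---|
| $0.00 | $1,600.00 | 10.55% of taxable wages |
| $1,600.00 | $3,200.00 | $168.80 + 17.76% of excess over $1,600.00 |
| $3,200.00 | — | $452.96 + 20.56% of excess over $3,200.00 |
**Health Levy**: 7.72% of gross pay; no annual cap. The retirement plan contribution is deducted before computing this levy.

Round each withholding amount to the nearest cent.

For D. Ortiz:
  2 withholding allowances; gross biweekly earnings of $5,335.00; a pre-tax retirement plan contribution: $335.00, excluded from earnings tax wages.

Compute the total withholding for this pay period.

Earnings Tax: taxable = $5,335.00 − $335.00 − 2×$320.00 = $4,360.00
  $452.96 + 20.56% × ($4,360.00 − $3,200.00) = $452.96 + 20.56% × $1,160.00 = $691.46
Health Levy: 7.72% × $5,000.00 = $386.00
Total: $691.46 + $386.00 = $1,077.46

$1,077.46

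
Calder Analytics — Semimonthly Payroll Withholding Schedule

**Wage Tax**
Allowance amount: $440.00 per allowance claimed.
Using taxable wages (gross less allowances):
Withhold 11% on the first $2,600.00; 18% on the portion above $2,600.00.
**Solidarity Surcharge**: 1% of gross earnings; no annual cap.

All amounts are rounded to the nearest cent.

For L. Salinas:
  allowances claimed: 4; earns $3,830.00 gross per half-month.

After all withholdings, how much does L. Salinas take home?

Wage Tax: taxable = $3,830.00 − 4×$440.00 = $2,070.00
  11% × $2,070.00 = $227.70
Solidarity Surcharge: 1% × $3,830.00 = $38.30
Total withheld: $227.70 + $38.30 = $266.00
Net pay: $3,830.00 − $266.00 = $3,564.00

$3,564.00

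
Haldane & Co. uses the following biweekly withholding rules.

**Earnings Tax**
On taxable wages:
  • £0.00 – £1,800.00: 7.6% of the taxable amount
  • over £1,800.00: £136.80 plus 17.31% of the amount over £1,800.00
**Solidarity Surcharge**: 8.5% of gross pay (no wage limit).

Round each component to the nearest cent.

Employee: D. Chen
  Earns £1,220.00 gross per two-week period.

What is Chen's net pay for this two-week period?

Earnings Tax: taxable = £1,220.00
  7.6% × £1,220.00 = £92.72
Solidarity Surcharge: 8.5% × £1,220.00 = £103.70
Total withheld: £92.72 + £103.70 = £196.42
Net pay: £1,220.00 − £196.42 = £1,023.58

£1,023.58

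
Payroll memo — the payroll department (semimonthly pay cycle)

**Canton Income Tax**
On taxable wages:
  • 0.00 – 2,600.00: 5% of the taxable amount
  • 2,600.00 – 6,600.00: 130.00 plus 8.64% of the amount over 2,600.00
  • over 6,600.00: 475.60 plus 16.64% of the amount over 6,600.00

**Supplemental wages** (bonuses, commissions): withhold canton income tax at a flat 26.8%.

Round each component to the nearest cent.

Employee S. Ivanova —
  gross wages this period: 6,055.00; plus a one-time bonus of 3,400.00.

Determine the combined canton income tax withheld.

1,339.71

Canton Income Tax: taxable = 6,055.00
  130.00 + 8.64% × (6,055.00 − 2,600.00) = 130.00 + 8.64% × 3,455.00 = 428.51
Supplemental (26.8% flat on bonus): 26.8% × 3,400.00 = 911.20
Total canton income tax: 428.51 + 911.20 = 1,339.71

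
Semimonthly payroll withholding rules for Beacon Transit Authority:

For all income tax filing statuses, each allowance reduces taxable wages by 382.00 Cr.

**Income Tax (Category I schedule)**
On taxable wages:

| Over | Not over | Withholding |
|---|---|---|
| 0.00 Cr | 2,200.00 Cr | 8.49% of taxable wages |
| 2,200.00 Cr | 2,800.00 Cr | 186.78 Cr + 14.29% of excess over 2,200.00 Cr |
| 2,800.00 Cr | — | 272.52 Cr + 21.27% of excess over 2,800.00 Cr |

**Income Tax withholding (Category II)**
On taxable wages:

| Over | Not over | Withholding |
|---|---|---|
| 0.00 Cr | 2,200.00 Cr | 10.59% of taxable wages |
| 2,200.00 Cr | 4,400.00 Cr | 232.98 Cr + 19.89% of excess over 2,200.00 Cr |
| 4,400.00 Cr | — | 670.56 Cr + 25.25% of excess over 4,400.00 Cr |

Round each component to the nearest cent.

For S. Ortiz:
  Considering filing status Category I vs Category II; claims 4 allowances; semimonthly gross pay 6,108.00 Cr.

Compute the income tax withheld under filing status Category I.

651.13 Cr

Income Tax (Category I): taxable = 6,108.00 Cr − 4×382.00 Cr = 4,580.00 Cr
  272.52 Cr + 21.27% × (4,580.00 Cr − 2,800.00 Cr) = 272.52 Cr + 21.27% × 1,780.00 Cr = 651.13 Cr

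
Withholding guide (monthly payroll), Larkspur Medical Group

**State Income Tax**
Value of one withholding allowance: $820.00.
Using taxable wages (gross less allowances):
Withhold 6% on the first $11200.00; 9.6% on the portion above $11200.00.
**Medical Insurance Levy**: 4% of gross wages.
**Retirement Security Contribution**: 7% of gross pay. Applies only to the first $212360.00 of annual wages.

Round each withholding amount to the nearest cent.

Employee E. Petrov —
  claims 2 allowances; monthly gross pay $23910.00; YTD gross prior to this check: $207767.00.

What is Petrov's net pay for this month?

State Income Tax: taxable = $23910.00 − 2×$820.00 = $22270.00
  $672.00 + 9.6% × ($22270.00 − $11200.00) = $672.00 + 9.6% × $11070.00 = $1734.72
Medical Insurance Levy: 4% × $23910.00 = $956.40
Retirement Security Contribution: cap $212360.00 − YTD $207767.00 = $4593.00 subject; 7% × $4593.00 = $321.51
Total withheld: $1734.72 + $956.40 + $321.51 = $3012.63
Net pay: $23910.00 − $3012.63 = $20897.37

$20897.37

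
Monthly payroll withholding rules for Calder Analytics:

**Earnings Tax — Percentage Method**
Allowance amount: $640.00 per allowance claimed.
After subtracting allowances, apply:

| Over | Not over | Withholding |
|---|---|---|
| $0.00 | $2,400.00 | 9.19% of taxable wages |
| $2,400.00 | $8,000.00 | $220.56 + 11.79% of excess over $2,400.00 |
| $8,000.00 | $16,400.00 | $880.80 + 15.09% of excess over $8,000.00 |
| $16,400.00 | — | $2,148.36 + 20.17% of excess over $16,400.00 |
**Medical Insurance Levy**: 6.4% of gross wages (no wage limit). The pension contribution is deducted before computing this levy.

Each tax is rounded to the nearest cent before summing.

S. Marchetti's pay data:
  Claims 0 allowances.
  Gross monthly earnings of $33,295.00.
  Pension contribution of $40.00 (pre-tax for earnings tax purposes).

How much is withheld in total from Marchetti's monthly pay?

$7,676.33

Earnings Tax: taxable = $33,295.00 − $40.00 = $33,255.00
  $2,148.36 + 20.17% × ($33,255.00 − $16,400.00) = $2,148.36 + 20.17% × $16,855.00 = $5,548.01
Medical Insurance Levy: 6.4% × $33,255.00 = $2,128.32
Total: $5,548.01 + $2,128.32 = $7,676.33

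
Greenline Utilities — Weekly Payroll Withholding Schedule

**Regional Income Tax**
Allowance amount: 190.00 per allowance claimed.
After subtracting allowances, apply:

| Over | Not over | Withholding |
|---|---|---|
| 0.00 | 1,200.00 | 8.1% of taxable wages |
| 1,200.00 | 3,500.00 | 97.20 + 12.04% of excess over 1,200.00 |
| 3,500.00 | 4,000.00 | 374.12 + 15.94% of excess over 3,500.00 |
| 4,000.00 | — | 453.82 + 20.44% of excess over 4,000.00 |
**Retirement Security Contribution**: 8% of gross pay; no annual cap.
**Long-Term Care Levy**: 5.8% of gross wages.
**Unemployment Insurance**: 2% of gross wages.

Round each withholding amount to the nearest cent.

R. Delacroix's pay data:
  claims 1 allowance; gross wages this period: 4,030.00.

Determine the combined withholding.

Regional Income Tax: taxable = 4,030.00 − 1×190.00 = 3,840.00
  374.12 + 15.94% × (3,840.00 − 3,500.00) = 374.12 + 15.94% × 340.00 = 428.32
Retirement Security Contribution: 8% × 4,030.00 = 322.40
Long-Term Care Levy: 5.8% × 4,030.00 = 233.74
Unemployment Insurance: 2% × 4,030.00 = 80.60
Total: 428.32 + 322.40 + 233.74 + 80.60 = 1,065.06

1,065.06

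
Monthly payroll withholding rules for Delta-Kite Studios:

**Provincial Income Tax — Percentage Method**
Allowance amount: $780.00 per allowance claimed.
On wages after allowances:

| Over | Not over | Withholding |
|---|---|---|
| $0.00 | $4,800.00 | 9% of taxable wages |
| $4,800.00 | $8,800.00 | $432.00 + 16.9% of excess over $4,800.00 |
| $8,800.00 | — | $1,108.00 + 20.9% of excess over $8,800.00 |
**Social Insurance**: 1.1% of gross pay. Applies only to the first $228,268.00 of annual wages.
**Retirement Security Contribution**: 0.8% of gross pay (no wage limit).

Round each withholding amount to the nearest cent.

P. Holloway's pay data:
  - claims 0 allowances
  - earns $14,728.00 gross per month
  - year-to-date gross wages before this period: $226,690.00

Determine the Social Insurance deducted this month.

$17.36

Social Insurance: cap $228,268.00 − YTD $226,690.00 = $1,578.00 subject; 1.1% × $1,578.00 = $17.36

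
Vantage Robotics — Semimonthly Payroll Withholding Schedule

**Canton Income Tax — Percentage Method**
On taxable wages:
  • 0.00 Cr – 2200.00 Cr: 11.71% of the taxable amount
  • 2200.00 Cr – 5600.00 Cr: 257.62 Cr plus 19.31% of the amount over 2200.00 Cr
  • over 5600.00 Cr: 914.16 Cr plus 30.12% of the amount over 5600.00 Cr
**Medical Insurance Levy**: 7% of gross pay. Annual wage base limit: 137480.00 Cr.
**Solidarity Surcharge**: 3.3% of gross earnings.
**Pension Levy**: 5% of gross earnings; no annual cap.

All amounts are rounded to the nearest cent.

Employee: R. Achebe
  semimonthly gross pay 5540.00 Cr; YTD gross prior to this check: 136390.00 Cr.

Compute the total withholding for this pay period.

1438.69 Cr

Canton Income Tax: taxable = 5540.00 Cr
  257.62 Cr + 19.31% × (5540.00 Cr − 2200.00 Cr) = 257.62 Cr + 19.31% × 3340.00 Cr = 902.57 Cr
Medical Insurance Levy: cap 137480.00 Cr − YTD 136390.00 Cr = 1090.00 Cr subject; 7% × 1090.00 Cr = 76.30 Cr
Solidarity Surcharge: 3.3% × 5540.00 Cr = 182.82 Cr
Pension Levy: 5% × 5540.00 Cr = 277.00 Cr
Total: 902.57 Cr + 76.30 Cr + 182.82 Cr + 277.00 Cr = 1438.69 Cr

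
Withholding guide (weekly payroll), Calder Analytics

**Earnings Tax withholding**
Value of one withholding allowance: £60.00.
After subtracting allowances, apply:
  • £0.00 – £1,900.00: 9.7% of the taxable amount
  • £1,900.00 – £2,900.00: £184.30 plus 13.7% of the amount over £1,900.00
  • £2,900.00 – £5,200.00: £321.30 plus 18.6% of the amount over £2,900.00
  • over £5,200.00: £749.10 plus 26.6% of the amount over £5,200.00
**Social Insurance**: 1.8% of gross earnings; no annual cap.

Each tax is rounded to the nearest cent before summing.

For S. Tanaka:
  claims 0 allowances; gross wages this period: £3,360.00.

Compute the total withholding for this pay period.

Earnings Tax: taxable = £3,360.00
  £321.30 + 18.6% × (£3,360.00 − £2,900.00) = £321.30 + 18.6% × £460.00 = £406.86
Social Insurance: 1.8% × £3,360.00 = £60.48
Total: £406.86 + £60.48 = £467.34

£467.34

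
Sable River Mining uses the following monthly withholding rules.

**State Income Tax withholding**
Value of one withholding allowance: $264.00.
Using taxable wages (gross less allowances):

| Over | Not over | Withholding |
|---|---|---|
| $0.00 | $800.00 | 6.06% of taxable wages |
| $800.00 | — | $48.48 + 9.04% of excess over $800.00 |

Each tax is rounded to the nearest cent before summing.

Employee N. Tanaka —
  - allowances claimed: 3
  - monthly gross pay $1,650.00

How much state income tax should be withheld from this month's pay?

State Income Tax: taxable = $1,650.00 − 3×$264.00 = $858.00
  $48.48 + 9.04% × ($858.00 − $800.00) = $48.48 + 9.04% × $58.00 = $53.72

$53.72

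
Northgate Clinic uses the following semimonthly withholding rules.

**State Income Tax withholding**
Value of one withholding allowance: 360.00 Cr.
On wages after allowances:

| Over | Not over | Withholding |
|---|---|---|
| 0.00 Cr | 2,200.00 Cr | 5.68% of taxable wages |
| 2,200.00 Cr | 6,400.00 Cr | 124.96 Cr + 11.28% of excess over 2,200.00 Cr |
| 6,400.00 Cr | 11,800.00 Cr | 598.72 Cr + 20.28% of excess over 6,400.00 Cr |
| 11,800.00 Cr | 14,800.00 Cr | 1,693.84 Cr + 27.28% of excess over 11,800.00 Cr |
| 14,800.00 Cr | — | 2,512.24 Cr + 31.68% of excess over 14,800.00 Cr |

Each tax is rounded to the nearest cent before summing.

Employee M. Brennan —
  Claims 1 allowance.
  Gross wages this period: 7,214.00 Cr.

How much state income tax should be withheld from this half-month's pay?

State Income Tax: taxable = 7,214.00 Cr − 1×360.00 Cr = 6,854.00 Cr
  598.72 Cr + 20.28% × (6,854.00 Cr − 6,400.00 Cr) = 598.72 Cr + 20.28% × 454.00 Cr = 690.79 Cr

690.79 Cr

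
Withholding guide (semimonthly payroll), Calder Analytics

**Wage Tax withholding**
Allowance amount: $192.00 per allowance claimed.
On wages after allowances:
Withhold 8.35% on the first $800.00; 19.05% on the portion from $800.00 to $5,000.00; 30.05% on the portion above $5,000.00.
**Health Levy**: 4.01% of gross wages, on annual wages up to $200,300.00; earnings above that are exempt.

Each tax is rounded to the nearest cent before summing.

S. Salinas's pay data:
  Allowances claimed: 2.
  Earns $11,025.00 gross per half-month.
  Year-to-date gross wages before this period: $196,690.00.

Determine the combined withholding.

$2,706.78

Wage Tax: taxable = $11,025.00 − 2×$192.00 = $10,641.00
  $866.90 + 30.05% × ($10,641.00 − $5,000.00) = $866.90 + 30.05% × $5,641.00 = $2,562.02
Health Levy: cap $200,300.00 − YTD $196,690.00 = $3,610.00 subject; 4.01% × $3,610.00 = $144.76
Total: $2,562.02 + $144.76 = $2,706.78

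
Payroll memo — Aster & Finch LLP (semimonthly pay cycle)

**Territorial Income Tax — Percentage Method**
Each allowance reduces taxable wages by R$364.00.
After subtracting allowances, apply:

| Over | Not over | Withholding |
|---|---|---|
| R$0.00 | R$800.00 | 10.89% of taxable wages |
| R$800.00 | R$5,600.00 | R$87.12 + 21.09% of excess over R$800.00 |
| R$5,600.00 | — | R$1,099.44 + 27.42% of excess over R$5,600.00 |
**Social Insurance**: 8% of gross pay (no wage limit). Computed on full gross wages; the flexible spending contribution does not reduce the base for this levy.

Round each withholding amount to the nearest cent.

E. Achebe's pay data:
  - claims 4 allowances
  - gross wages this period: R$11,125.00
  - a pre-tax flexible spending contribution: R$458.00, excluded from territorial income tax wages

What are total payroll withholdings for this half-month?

R$2,979.58

Territorial Income Tax: taxable = R$11,125.00 − R$458.00 − 4×R$364.00 = R$9,211.00
  R$1,099.44 + 27.42% × (R$9,211.00 − R$5,600.00) = R$1,099.44 + 27.42% × R$3,611.00 = R$2,089.58
Social Insurance: 8% × R$11,125.00 = R$890.00
Total: R$2,089.58 + R$890.00 = R$2,979.58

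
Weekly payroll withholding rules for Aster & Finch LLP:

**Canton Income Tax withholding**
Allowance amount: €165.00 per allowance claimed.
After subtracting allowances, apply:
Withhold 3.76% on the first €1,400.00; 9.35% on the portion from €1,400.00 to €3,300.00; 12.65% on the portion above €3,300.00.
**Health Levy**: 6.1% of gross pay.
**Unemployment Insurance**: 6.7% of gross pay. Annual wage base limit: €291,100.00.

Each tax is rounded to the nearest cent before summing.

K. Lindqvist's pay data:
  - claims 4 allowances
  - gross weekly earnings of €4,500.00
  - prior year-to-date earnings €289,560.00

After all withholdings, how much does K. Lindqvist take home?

€3,823.72

Canton Income Tax: taxable = €4,500.00 − 4×€165.00 = €3,840.00
  €230.29 + 12.65% × (€3,840.00 − €3,300.00) = €230.29 + 12.65% × €540.00 = €298.60
Health Levy: 6.1% × €4,500.00 = €274.50
Unemployment Insurance: cap €291,100.00 − YTD €289,560.00 = €1,540.00 subject; 6.7% × €1,540.00 = €103.18
Total withheld: €298.60 + €274.50 + €103.18 = €676.28
Net pay: €4,500.00 − €676.28 = €3,823.72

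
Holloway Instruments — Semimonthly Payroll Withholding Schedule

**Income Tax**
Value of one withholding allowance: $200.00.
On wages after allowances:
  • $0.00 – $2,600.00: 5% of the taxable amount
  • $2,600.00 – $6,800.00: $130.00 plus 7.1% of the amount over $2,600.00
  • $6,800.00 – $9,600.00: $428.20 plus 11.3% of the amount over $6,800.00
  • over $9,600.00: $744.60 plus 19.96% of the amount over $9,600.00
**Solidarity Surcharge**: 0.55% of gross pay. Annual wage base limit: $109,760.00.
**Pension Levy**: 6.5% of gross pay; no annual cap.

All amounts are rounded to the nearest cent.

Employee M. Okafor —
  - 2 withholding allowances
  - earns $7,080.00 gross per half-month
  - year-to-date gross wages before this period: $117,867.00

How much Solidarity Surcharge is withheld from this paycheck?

$0.00

Solidarity Surcharge: YTD $117,867.00 ≥ cap $109,760.00 → $0.00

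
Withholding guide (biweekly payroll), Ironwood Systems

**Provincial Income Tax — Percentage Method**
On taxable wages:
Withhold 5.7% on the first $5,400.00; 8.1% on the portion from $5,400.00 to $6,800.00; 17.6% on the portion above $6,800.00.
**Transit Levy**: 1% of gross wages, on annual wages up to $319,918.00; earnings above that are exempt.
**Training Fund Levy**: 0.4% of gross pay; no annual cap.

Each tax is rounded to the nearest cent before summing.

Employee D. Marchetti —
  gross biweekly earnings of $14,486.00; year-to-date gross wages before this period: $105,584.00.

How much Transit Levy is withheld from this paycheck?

$144.86

Transit Levy: 1% × $14,486.00 = $144.86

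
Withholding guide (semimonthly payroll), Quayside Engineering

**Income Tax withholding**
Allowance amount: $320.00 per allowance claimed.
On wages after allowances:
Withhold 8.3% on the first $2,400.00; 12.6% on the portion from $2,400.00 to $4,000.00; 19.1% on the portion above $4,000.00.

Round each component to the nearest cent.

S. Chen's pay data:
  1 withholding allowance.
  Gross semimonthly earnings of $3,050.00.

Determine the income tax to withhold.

Income Tax: taxable = $3,050.00 − 1×$320.00 = $2,730.00
  $199.20 + 12.6% × ($2,730.00 − $2,400.00) = $199.20 + 12.6% × $330.00 = $240.78

$240.78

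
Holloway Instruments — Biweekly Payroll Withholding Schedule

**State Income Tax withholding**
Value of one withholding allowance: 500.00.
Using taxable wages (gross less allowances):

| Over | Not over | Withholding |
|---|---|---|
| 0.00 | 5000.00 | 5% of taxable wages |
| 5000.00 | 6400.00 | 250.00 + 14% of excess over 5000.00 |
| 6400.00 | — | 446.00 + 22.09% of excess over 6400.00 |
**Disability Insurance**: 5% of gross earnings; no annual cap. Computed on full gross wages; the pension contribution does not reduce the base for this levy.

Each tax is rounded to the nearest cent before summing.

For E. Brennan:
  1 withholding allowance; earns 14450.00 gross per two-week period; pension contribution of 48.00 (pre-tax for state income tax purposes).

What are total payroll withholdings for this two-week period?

2825.69

State Income Tax: taxable = 14450.00 − 48.00 − 1×500.00 = 13902.00
  446.00 + 22.09% × (13902.00 − 6400.00) = 446.00 + 22.09% × 7502.00 = 2103.19
Disability Insurance: 5% × 14450.00 = 722.50
Total: 2103.19 + 722.50 = 2825.69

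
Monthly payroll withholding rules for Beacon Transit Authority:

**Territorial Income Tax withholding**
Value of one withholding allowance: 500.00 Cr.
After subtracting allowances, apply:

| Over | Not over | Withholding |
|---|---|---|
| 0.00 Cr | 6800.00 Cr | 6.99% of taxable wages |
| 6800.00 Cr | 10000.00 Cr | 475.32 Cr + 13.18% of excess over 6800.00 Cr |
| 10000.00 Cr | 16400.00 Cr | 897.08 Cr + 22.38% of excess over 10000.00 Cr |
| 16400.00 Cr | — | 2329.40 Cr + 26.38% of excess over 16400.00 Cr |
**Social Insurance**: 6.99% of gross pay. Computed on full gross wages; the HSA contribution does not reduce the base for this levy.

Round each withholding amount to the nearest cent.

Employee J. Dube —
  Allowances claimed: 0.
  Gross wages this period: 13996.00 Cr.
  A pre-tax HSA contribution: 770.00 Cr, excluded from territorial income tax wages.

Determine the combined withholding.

Territorial Income Tax: taxable = 13996.00 Cr − 770.00 Cr = 13226.00 Cr
  897.08 Cr + 22.38% × (13226.00 Cr − 10000.00 Cr) = 897.08 Cr + 22.38% × 3226.00 Cr = 1619.06 Cr
Social Insurance: 6.99% × 13996.00 Cr = 978.32 Cr
Total: 1619.06 Cr + 978.32 Cr = 2597.38 Cr

2597.38 Cr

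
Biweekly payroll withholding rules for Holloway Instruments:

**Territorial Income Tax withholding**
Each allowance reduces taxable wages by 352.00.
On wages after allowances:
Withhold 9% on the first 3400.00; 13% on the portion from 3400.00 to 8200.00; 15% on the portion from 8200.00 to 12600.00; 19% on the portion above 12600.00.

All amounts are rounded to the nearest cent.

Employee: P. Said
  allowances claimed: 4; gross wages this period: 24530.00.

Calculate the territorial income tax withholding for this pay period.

Territorial Income Tax: taxable = 24530.00 − 4×352.00 = 23122.00
  1590.00 + 19% × (23122.00 − 12600.00) = 1590.00 + 19% × 10522.00 = 3589.18

3589.18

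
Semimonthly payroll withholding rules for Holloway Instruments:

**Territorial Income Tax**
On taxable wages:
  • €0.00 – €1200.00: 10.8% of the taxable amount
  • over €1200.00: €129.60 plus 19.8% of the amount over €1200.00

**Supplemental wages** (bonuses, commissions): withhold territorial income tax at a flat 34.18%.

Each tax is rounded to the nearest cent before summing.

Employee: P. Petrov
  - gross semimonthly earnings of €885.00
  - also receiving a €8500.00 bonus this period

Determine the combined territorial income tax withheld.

€3000.88

Territorial Income Tax: taxable = €885.00
  10.8% × €885.00 = €95.58
Supplemental (34.18% flat on bonus): 34.18% × €8500.00 = €2905.30
Total territorial income tax: €95.58 + €2905.30 = €3000.88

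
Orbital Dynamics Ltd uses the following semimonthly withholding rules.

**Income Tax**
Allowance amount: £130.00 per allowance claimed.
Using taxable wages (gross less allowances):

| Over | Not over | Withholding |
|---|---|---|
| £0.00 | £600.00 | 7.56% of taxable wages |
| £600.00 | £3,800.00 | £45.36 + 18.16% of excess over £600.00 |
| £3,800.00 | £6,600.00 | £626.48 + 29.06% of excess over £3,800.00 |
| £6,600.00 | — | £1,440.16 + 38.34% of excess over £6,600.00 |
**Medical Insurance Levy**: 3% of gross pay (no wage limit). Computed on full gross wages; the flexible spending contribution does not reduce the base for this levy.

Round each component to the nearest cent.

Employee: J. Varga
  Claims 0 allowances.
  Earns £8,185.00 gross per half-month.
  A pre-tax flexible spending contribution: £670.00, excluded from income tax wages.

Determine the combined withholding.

£2,036.52

Income Tax: taxable = £8,185.00 − £670.00 = £7,515.00
  £1,440.16 + 38.34% × (£7,515.00 − £6,600.00) = £1,440.16 + 38.34% × £915.00 = £1,790.97
Medical Insurance Levy: 3% × £8,185.00 = £245.55
Total: £1,790.97 + £245.55 = £2,036.52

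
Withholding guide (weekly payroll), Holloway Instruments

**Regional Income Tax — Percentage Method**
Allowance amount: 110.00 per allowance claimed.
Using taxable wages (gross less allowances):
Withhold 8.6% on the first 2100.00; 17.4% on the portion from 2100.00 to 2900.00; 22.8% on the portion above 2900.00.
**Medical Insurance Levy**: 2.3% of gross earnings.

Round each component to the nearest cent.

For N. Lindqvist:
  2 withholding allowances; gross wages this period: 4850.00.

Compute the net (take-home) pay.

4024.21

Regional Income Tax: taxable = 4850.00 − 2×110.00 = 4630.00
  319.80 + 22.8% × (4630.00 − 2900.00) = 319.80 + 22.8% × 1730.00 = 714.24
Medical Insurance Levy: 2.3% × 4850.00 = 111.55
Total withheld: 714.24 + 111.55 = 825.79
Net pay: 4850.00 − 825.79 = 4024.21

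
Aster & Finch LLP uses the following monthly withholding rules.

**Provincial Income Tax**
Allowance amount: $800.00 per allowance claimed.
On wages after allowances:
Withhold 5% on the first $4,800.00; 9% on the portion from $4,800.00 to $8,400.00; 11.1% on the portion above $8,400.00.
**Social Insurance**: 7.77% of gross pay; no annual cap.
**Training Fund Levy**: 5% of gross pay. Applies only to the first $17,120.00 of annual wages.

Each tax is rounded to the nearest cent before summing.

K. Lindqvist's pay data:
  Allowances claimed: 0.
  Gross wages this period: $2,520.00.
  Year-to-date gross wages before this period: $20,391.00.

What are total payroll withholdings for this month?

Provincial Income Tax: taxable = $2,520.00
  5% × $2,520.00 = $126.00
Social Insurance: 7.77% × $2,520.00 = $195.80
Training Fund Levy: YTD $20,391.00 ≥ cap $17,120.00 → $0.00
Total: $126.00 + $195.80 + $0.00 = $321.80

$321.80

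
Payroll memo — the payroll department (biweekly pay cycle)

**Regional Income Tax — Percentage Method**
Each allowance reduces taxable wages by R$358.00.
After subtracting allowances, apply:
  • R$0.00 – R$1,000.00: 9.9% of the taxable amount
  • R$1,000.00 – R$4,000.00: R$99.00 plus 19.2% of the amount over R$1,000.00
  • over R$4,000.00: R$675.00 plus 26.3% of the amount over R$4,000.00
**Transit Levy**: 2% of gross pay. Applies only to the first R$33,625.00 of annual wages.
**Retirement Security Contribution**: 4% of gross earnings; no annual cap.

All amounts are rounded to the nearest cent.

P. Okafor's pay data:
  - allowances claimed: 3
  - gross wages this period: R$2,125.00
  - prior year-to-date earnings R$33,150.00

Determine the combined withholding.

R$203.29

Regional Income Tax: taxable = R$2,125.00 − 3×R$358.00 = R$1,051.00
  R$99.00 + 19.2% × (R$1,051.00 − R$1,000.00) = R$99.00 + 19.2% × R$51.00 = R$108.79
Transit Levy: cap R$33,625.00 − YTD R$33,150.00 = R$475.00 subject; 2% × R$475.00 = R$9.50
Retirement Security Contribution: 4% × R$2,125.00 = R$85.00
Total: R$108.79 + R$9.50 + R$85.00 = R$203.29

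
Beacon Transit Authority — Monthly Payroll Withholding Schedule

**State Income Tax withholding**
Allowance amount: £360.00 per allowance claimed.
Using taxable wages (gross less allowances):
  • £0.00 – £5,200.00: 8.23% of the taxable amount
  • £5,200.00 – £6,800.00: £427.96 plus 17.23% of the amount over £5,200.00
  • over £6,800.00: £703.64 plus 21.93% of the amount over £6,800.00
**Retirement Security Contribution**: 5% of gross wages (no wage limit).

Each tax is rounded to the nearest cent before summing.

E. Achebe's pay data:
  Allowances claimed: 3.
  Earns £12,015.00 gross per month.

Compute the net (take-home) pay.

State Income Tax: taxable = £12,015.00 − 3×£360.00 = £10,935.00
  £703.64 + 21.93% × (£10,935.00 − £6,800.00) = £703.64 + 21.93% × £4,135.00 = £1,610.45
Retirement Security Contribution: 5% × £12,015.00 = £600.75
Total withheld: £1,610.45 + £600.75 = £2,211.20
Net pay: £12,015.00 − £2,211.20 = £9,803.80

£9,803.80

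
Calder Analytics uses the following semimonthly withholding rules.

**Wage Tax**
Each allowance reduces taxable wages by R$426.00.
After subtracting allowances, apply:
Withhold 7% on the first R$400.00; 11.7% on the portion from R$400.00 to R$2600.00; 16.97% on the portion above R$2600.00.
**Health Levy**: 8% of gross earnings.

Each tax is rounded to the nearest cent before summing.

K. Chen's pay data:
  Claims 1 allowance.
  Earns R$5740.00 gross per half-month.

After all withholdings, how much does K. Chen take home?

Wage Tax: taxable = R$5740.00 − 1×R$426.00 = R$5314.00
  R$285.40 + 16.97% × (R$5314.00 − R$2600.00) = R$285.40 + 16.97% × R$2714.00 = R$745.97
Health Levy: 8% × R$5740.00 = R$459.20
Total withheld: R$745.97 + R$459.20 = R$1205.17
Net pay: R$5740.00 − R$1205.17 = R$4534.83

R$4534.83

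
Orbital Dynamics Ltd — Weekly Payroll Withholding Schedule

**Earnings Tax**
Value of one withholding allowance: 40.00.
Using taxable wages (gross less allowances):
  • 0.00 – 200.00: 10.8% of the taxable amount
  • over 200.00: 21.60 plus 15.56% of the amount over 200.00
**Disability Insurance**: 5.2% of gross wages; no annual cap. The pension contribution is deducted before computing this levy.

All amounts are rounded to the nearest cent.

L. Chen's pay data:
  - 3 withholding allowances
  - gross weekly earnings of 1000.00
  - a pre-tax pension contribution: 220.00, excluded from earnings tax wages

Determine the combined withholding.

133.74

Earnings Tax: taxable = 1000.00 − 220.00 − 3×40.00 = 660.00
  21.60 + 15.56% × (660.00 − 200.00) = 21.60 + 15.56% × 460.00 = 93.18
Disability Insurance: 5.2% × 780.00 = 40.56
Total: 93.18 + 40.56 = 133.74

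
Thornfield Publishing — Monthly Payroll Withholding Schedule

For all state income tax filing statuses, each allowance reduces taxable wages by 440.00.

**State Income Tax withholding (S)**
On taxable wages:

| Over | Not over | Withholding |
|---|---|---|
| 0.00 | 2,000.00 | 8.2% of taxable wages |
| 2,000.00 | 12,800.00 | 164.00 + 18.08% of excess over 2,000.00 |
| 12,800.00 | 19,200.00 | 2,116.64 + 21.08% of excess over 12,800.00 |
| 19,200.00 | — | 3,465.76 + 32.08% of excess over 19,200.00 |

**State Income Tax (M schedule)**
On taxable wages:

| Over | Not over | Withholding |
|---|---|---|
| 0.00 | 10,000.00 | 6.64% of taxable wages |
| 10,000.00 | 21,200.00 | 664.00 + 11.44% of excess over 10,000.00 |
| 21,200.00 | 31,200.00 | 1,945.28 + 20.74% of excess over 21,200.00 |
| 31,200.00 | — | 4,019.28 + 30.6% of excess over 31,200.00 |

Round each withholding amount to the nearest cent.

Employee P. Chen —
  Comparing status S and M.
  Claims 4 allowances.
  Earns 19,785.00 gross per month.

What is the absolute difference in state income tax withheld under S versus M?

1,636.01

State Income Tax (S): taxable = 19,785.00 − 4×440.00 = 18,025.00
  2,116.64 + 21.08% × (18,025.00 − 12,800.00) = 2,116.64 + 21.08% × 5,225.00 = 3,218.07
State Income Tax (M): taxable = 19,785.00 − 4×440.00 = 18,025.00
  664.00 + 11.44% × (18,025.00 − 10,000.00) = 664.00 + 11.44% × 8,025.00 = 1,582.06
Difference: |3,218.07 − 1,582.06| = 1,636.01 (higher under S)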